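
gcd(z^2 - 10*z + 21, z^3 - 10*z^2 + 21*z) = z^2 - 10*z + 21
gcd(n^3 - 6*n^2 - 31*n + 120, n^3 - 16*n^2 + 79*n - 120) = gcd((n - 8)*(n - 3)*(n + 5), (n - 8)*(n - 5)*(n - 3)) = n^2 - 11*n + 24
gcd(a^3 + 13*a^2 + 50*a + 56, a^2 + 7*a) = a + 7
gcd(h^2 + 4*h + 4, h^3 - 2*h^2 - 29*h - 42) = h + 2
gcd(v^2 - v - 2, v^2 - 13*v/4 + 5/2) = v - 2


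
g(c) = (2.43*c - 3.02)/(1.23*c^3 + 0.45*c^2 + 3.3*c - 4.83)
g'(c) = (2.43*c - 3.02)*(-3.69*c^2 - 0.9*c - 3.3)/(1.23*c^3 + 0.45*c^2 + 3.3*c - 4.83)^2 + 2.43/(1.23*c^3 + 0.45*c^2 + 3.3*c - 4.83) = (-5.9778*c^3 + 10.0503*c^2 + 2.718*c - 1.7709)/(1.5129*c^6 + 1.107*c^5 + 8.3205*c^4 - 8.9118*c^3 + 6.543*c^2 - 31.878*c + 23.3289)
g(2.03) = 0.14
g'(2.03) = -0.02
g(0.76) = 0.77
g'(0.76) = 1.50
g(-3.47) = 0.18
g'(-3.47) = 0.09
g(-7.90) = 0.04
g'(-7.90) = 0.01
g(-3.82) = 0.15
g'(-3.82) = 0.07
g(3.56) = 0.08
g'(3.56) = -0.03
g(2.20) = 0.13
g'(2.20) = -0.03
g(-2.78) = 0.26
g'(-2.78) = 0.14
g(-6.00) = 0.06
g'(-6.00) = 0.02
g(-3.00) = 0.23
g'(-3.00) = 0.13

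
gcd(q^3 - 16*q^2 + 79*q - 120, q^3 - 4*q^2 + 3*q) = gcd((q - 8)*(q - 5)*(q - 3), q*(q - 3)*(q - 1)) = q - 3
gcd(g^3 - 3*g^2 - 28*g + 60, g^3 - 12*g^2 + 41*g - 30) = g - 6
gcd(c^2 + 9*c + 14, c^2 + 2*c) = c + 2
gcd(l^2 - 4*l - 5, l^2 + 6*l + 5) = l + 1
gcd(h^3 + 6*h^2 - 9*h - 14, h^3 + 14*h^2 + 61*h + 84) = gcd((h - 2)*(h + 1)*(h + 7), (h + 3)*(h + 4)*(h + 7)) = h + 7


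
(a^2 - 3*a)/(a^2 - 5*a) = (a - 3)/(a - 5)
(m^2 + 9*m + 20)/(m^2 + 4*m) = (m + 5)/m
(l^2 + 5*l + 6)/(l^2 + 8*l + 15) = (l + 2)/(l + 5)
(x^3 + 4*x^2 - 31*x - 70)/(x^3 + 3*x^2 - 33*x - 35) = (x + 2)/(x + 1)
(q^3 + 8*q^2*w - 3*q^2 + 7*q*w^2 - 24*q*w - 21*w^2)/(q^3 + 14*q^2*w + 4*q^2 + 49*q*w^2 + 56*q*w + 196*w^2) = (q^2 + q*w - 3*q - 3*w)/(q^2 + 7*q*w + 4*q + 28*w)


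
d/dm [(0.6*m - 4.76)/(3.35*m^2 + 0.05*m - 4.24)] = (-2.01*m^2 + 31.892*m - 2.306)/(11.2225*m^4 + 0.335*m^3 - 28.4055*m^2 - 0.424*m + 17.9776)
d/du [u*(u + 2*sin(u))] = 2*u*cos(u) + 2*u + 2*sin(u)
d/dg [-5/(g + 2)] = 5/(g + 2)^2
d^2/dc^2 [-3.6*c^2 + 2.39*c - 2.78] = -7.20000000000000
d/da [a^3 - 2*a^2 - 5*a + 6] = 3*a^2 - 4*a - 5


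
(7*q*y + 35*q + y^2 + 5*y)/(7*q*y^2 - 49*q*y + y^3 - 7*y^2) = (y + 5)/(y*(y - 7))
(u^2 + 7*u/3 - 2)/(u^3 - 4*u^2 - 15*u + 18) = (u - 2/3)/(u^2 - 7*u + 6)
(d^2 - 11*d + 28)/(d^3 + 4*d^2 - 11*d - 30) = (d^2 - 11*d + 28)/(d^3 + 4*d^2 - 11*d - 30)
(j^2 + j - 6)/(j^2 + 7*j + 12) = (j - 2)/(j + 4)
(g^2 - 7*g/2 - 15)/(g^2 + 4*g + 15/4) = 2*(g - 6)/(2*g + 3)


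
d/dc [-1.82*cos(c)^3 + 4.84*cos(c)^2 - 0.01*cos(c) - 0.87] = (5.46*cos(c)^2 - 9.68*cos(c) + 0.01)*sin(c)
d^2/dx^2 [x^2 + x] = 2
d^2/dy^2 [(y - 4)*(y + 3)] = 2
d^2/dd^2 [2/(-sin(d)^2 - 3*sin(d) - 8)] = 2*(4*sin(d)^4 + 9*sin(d)^3 - 29*sin(d)^2 - 42*sin(d) - 2)/(sin(d)^2 + 3*sin(d) + 8)^3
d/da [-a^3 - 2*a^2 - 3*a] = -3*a^2 - 4*a - 3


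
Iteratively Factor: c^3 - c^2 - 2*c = (c)*(c^2 - c - 2) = c*(c - 2)*(c + 1)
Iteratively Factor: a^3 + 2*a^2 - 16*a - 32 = (a + 4)*(a^2 - 2*a - 8) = (a - 4)*(a + 4)*(a + 2)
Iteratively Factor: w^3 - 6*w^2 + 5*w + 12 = (w + 1)*(w^2 - 7*w + 12) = (w - 3)*(w + 1)*(w - 4)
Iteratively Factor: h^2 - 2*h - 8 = (h + 2)*(h - 4)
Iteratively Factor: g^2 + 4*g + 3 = (g + 1)*(g + 3)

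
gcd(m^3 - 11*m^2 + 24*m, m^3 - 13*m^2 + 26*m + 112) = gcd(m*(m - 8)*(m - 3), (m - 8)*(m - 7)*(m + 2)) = m - 8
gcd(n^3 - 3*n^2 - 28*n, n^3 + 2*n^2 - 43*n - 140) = n^2 - 3*n - 28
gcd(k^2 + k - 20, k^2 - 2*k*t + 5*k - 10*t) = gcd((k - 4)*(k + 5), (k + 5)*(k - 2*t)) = k + 5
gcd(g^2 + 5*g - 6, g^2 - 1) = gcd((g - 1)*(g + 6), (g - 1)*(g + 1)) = g - 1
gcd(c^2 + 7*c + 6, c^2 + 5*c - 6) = c + 6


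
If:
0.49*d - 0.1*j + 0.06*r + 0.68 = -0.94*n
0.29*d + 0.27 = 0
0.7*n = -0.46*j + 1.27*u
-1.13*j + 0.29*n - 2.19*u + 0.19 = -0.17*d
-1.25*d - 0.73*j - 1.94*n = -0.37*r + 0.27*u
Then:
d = -0.93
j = 0.03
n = -0.03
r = -3.24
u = -0.00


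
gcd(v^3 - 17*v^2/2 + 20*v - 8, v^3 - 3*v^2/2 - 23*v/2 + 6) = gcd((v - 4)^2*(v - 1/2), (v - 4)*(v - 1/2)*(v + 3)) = v^2 - 9*v/2 + 2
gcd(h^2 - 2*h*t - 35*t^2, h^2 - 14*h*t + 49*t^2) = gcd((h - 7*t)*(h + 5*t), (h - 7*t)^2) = -h + 7*t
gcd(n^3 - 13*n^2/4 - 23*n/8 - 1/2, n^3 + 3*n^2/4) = 1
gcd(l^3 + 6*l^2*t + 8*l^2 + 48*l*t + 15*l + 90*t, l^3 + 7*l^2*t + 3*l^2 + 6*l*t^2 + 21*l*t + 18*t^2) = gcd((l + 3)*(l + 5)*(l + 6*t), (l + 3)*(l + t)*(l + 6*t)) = l^2 + 6*l*t + 3*l + 18*t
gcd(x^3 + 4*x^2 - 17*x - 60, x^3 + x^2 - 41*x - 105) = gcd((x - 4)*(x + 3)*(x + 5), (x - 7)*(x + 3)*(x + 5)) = x^2 + 8*x + 15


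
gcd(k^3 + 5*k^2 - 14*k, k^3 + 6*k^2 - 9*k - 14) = k^2 + 5*k - 14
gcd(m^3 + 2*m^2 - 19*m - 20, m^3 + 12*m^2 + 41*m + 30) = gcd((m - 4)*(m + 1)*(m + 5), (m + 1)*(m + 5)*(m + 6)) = m^2 + 6*m + 5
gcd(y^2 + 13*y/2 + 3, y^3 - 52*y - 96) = y + 6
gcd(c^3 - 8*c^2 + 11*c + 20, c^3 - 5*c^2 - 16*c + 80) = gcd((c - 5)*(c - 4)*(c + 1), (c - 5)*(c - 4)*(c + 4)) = c^2 - 9*c + 20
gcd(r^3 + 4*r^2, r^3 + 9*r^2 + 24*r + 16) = r + 4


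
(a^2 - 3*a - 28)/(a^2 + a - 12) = (a - 7)/(a - 3)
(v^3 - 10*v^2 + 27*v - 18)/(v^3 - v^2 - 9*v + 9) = (v - 6)/(v + 3)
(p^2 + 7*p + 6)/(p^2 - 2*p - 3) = (p + 6)/(p - 3)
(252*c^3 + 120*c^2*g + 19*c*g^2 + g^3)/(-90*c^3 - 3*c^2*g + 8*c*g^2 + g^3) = (-42*c^2 - 13*c*g - g^2)/(15*c^2 - 2*c*g - g^2)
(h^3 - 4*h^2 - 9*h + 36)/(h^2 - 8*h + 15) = (h^2 - h - 12)/(h - 5)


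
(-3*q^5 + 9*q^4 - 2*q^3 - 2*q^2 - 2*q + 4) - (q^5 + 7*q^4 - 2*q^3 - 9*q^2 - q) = -4*q^5 + 2*q^4 + 7*q^2 - q + 4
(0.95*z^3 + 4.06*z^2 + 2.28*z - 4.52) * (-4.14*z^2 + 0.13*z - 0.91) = -3.933*z^5 - 16.6849*z^4 - 9.7759*z^3 + 15.3146*z^2 - 2.6624*z + 4.1132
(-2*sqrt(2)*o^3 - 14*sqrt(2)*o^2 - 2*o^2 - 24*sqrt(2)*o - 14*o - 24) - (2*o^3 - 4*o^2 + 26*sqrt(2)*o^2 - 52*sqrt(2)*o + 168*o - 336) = -2*sqrt(2)*o^3 - 2*o^3 - 40*sqrt(2)*o^2 + 2*o^2 - 182*o + 28*sqrt(2)*o + 312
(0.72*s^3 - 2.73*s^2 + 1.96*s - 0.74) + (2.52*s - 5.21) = 0.72*s^3 - 2.73*s^2 + 4.48*s - 5.95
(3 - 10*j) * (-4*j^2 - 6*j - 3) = 40*j^3 + 48*j^2 + 12*j - 9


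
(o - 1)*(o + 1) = o^2 - 1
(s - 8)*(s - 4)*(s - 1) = s^3 - 13*s^2 + 44*s - 32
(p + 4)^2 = p^2 + 8*p + 16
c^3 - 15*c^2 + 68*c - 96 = (c - 8)*(c - 4)*(c - 3)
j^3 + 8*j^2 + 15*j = j*(j + 3)*(j + 5)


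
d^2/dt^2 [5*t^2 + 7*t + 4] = 10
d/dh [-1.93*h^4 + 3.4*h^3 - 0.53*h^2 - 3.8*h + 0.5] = -7.72*h^3 + 10.2*h^2 - 1.06*h - 3.8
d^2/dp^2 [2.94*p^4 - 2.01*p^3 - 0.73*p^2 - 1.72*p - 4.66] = 35.28*p^2 - 12.06*p - 1.46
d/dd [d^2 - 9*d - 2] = 2*d - 9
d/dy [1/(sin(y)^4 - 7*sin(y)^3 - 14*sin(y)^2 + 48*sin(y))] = (-4*sin(y)^3 + 21*sin(y)^2 + 28*sin(y) - 48)*cos(y)/((sin(y)^3 - 7*sin(y)^2 - 14*sin(y) + 48)^2*sin(y)^2)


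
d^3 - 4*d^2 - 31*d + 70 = (d - 7)*(d - 2)*(d + 5)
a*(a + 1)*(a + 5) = a^3 + 6*a^2 + 5*a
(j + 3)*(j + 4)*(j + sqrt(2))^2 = j^4 + 2*sqrt(2)*j^3 + 7*j^3 + 14*j^2 + 14*sqrt(2)*j^2 + 14*j + 24*sqrt(2)*j + 24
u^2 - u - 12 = (u - 4)*(u + 3)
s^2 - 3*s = s*(s - 3)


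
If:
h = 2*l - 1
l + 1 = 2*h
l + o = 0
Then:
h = 1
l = 1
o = -1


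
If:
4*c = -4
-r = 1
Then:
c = -1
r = -1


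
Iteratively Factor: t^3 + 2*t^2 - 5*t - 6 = (t + 1)*(t^2 + t - 6) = (t - 2)*(t + 1)*(t + 3)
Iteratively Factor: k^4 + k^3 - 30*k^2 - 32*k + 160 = (k + 4)*(k^3 - 3*k^2 - 18*k + 40) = (k - 5)*(k + 4)*(k^2 + 2*k - 8) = (k - 5)*(k + 4)^2*(k - 2)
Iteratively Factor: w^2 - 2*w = (w)*(w - 2)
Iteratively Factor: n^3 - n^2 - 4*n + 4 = (n - 1)*(n^2 - 4) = (n - 1)*(n + 2)*(n - 2)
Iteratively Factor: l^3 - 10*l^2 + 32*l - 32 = (l - 4)*(l^2 - 6*l + 8) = (l - 4)^2*(l - 2)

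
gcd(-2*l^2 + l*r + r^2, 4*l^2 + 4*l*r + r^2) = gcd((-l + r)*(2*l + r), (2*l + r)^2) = 2*l + r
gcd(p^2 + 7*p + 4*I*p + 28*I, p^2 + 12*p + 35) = p + 7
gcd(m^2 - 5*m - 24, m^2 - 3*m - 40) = m - 8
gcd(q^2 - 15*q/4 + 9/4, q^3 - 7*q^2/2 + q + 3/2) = q - 3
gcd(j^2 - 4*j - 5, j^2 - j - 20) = j - 5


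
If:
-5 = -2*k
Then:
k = 5/2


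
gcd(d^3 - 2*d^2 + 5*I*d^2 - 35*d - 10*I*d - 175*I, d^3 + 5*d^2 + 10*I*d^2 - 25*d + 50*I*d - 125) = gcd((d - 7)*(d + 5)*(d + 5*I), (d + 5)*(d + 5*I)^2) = d^2 + d*(5 + 5*I) + 25*I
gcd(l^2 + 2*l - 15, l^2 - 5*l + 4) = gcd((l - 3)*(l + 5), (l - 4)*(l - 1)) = 1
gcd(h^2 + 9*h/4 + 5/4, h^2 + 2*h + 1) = h + 1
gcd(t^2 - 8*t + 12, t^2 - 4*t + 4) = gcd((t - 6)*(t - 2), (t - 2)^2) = t - 2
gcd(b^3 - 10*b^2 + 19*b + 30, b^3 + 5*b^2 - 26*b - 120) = b - 5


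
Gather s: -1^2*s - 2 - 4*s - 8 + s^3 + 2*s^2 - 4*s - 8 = s^3 + 2*s^2 - 9*s - 18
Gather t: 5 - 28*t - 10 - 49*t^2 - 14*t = -49*t^2 - 42*t - 5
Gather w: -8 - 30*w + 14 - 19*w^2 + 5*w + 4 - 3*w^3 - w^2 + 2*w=-3*w^3 - 20*w^2 - 23*w + 10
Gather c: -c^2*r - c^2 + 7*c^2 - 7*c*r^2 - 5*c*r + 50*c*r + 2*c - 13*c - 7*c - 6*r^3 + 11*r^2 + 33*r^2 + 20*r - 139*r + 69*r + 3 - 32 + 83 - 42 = c^2*(6 - r) + c*(-7*r^2 + 45*r - 18) - 6*r^3 + 44*r^2 - 50*r + 12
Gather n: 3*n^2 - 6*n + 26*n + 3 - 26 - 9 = 3*n^2 + 20*n - 32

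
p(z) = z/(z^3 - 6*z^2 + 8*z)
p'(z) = z*(-3*z^2 + 12*z - 8)/(z^3 - 6*z^2 + 8*z)^2 + 1/(z^3 - 6*z^2 + 8*z) = 2*(3 - z)/(z^2 - 6*z + 8)^2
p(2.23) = -2.46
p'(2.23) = 9.29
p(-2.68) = 0.03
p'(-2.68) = 0.01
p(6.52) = 0.09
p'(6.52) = -0.05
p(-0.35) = 0.10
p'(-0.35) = 0.06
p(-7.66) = 0.01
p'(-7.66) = 0.00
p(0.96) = 0.32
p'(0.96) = 0.41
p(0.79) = 0.26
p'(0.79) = 0.29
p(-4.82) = 0.02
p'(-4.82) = 0.00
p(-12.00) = 0.00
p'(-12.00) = 0.00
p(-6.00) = 0.01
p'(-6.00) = 0.00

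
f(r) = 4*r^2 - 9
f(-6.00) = 135.00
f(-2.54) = 16.81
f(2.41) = 14.23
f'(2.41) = 19.28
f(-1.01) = -4.92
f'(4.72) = 37.76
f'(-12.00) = -96.00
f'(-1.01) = -8.08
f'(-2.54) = -20.32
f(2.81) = 22.58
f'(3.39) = 27.12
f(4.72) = 80.11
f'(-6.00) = -48.00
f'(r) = 8*r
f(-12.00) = 567.00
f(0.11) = -8.95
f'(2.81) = 22.48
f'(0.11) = 0.88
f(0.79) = -6.50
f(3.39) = 36.97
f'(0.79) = 6.32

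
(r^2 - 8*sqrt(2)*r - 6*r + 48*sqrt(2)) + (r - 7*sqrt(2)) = r^2 - 8*sqrt(2)*r - 5*r + 41*sqrt(2)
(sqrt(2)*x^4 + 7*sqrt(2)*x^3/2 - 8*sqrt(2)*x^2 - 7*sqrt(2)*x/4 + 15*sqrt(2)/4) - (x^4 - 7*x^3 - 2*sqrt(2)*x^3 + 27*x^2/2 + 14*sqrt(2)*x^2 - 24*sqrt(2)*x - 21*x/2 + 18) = -x^4 + sqrt(2)*x^4 + 7*x^3 + 11*sqrt(2)*x^3/2 - 22*sqrt(2)*x^2 - 27*x^2/2 + 21*x/2 + 89*sqrt(2)*x/4 - 18 + 15*sqrt(2)/4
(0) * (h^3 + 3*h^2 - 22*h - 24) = 0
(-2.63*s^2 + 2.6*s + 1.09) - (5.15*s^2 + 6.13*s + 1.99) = -7.78*s^2 - 3.53*s - 0.9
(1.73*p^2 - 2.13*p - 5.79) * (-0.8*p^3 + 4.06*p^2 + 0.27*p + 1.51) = -1.384*p^5 + 8.7278*p^4 - 3.5487*p^3 - 21.4702*p^2 - 4.7796*p - 8.7429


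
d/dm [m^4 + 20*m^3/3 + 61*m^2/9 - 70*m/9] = 4*m^3 + 20*m^2 + 122*m/9 - 70/9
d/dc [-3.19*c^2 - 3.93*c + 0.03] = -6.38*c - 3.93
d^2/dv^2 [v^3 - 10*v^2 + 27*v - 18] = 6*v - 20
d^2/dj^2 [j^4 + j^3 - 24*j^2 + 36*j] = 12*j^2 + 6*j - 48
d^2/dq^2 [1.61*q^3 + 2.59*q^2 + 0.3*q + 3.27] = 9.66*q + 5.18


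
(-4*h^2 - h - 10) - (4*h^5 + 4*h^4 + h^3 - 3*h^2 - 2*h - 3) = -4*h^5 - 4*h^4 - h^3 - h^2 + h - 7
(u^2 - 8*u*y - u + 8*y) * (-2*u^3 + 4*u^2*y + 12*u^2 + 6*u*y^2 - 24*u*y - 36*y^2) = -2*u^5 + 20*u^4*y + 14*u^4 - 26*u^3*y^2 - 140*u^3*y - 12*u^3 - 48*u^2*y^3 + 182*u^2*y^2 + 120*u^2*y + 336*u*y^3 - 156*u*y^2 - 288*y^3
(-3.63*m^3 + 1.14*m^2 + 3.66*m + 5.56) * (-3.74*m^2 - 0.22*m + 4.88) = 13.5762*m^5 - 3.465*m^4 - 31.6536*m^3 - 16.0364*m^2 + 16.6376*m + 27.1328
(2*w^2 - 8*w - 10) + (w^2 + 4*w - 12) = 3*w^2 - 4*w - 22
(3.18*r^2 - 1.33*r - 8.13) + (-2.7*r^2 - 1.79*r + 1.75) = 0.48*r^2 - 3.12*r - 6.38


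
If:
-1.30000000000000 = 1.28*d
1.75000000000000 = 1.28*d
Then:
No Solution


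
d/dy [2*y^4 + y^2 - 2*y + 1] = 8*y^3 + 2*y - 2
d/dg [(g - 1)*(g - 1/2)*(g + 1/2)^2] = 4*g^3 - 3*g^2/2 - 3*g/2 + 1/8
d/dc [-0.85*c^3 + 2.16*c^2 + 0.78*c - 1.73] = -2.55*c^2 + 4.32*c + 0.78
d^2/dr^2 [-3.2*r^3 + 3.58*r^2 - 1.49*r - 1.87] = 7.16 - 19.2*r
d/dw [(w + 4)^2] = 2*w + 8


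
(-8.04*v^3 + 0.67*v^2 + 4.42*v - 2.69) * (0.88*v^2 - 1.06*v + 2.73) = -7.0752*v^5 + 9.112*v^4 - 18.7698*v^3 - 5.2233*v^2 + 14.918*v - 7.3437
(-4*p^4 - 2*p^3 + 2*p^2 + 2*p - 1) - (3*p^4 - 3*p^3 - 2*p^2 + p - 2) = -7*p^4 + p^3 + 4*p^2 + p + 1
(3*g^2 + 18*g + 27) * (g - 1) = 3*g^3 + 15*g^2 + 9*g - 27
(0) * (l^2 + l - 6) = 0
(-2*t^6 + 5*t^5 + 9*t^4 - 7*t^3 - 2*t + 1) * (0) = 0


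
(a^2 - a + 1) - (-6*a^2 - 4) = 7*a^2 - a + 5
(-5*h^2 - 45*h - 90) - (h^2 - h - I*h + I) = -6*h^2 - 44*h + I*h - 90 - I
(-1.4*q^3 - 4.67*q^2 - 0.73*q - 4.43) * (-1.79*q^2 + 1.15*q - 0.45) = 2.506*q^5 + 6.7493*q^4 - 3.4338*q^3 + 9.1917*q^2 - 4.766*q + 1.9935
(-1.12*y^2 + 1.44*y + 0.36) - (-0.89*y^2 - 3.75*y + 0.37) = -0.23*y^2 + 5.19*y - 0.01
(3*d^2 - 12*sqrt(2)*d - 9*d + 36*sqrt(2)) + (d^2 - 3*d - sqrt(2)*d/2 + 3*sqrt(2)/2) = 4*d^2 - 25*sqrt(2)*d/2 - 12*d + 75*sqrt(2)/2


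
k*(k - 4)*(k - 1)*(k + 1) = k^4 - 4*k^3 - k^2 + 4*k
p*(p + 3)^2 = p^3 + 6*p^2 + 9*p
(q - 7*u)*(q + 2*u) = q^2 - 5*q*u - 14*u^2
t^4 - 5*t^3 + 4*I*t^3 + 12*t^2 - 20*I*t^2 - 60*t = t*(t - 5)*(t - 2*I)*(t + 6*I)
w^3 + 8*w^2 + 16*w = w*(w + 4)^2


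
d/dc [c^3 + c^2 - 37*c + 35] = 3*c^2 + 2*c - 37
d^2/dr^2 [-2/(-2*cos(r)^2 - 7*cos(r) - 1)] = 2*(-16*sin(r)^4 + 49*sin(r)^2 + 119*cos(r)/2 - 21*cos(3*r)/2 + 61)/(-2*sin(r)^2 + 7*cos(r) + 3)^3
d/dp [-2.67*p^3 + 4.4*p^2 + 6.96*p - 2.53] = -8.01*p^2 + 8.8*p + 6.96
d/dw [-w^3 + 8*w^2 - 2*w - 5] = -3*w^2 + 16*w - 2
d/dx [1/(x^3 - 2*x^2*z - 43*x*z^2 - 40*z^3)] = (-3*x^2 + 4*x*z + 43*z^2)/(-x^3 + 2*x^2*z + 43*x*z^2 + 40*z^3)^2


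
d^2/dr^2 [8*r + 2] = 0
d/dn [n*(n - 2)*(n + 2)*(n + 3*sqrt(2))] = 4*n^3 + 9*sqrt(2)*n^2 - 8*n - 12*sqrt(2)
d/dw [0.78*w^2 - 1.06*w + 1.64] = 1.56*w - 1.06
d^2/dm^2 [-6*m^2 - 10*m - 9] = -12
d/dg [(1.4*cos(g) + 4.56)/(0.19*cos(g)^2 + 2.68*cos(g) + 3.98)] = (0.266*cos(g)^2 + 1.7328*cos(g) + 6.6488)*sin(g)/(0.0361*cos(g)^4 + 1.0184*cos(g)^3 + 8.6948*cos(g)^2 + 21.3328*cos(g) + 15.8404)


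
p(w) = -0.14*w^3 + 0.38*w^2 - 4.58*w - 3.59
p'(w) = -0.42*w^2 + 0.76*w - 4.58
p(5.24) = -37.30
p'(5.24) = -12.13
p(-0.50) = -1.19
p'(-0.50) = -5.06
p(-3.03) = 17.67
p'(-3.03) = -10.74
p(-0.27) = -2.32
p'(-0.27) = -4.82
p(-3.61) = 24.48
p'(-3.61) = -12.80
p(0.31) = -4.98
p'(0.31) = -4.38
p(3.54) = -21.25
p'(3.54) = -7.15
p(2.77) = -16.34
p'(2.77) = -5.70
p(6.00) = -47.63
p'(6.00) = -15.14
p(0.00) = -3.59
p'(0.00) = -4.58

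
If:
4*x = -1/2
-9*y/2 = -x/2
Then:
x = -1/8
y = -1/72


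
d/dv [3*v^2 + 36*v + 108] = 6*v + 36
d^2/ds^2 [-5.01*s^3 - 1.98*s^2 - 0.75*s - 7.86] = -30.06*s - 3.96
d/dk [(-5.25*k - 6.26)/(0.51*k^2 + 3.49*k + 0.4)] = (2.6775*k^2 + 6.3852*k + 19.7474)/(0.2601*k^4 + 3.5598*k^3 + 12.5881*k^2 + 2.792*k + 0.16)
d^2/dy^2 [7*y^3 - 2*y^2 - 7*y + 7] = 42*y - 4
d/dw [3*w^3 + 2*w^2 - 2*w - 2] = 9*w^2 + 4*w - 2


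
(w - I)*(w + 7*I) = w^2 + 6*I*w + 7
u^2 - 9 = (u - 3)*(u + 3)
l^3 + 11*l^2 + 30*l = l*(l + 5)*(l + 6)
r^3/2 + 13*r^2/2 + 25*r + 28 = (r/2 + 1)*(r + 4)*(r + 7)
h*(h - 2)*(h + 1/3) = h^3 - 5*h^2/3 - 2*h/3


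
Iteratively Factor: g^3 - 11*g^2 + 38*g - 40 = (g - 4)*(g^2 - 7*g + 10) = (g - 4)*(g - 2)*(g - 5)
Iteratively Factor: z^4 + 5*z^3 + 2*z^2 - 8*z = (z + 4)*(z^3 + z^2 - 2*z) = (z + 2)*(z + 4)*(z^2 - z) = z*(z + 2)*(z + 4)*(z - 1)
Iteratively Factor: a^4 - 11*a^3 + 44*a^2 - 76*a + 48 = (a - 3)*(a^3 - 8*a^2 + 20*a - 16) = (a - 3)*(a - 2)*(a^2 - 6*a + 8) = (a - 4)*(a - 3)*(a - 2)*(a - 2)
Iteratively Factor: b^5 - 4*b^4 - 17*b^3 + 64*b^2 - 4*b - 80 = (b - 5)*(b^4 + b^3 - 12*b^2 + 4*b + 16) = (b - 5)*(b + 4)*(b^3 - 3*b^2 + 4) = (b - 5)*(b - 2)*(b + 4)*(b^2 - b - 2) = (b - 5)*(b - 2)^2*(b + 4)*(b + 1)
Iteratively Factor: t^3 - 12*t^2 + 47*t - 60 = (t - 3)*(t^2 - 9*t + 20) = (t - 4)*(t - 3)*(t - 5)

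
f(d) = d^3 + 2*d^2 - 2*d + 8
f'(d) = 3*d^2 + 4*d - 2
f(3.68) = 77.56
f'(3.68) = 53.35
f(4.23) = 111.01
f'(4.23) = 68.60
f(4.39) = 122.37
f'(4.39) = 73.38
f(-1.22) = 11.60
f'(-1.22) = -2.41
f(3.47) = 66.92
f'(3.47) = 48.00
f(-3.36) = -0.63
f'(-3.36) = 18.43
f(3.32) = 60.00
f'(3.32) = 44.35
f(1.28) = 10.81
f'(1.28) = 8.04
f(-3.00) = 5.00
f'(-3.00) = 13.00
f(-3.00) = 5.00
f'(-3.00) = 13.00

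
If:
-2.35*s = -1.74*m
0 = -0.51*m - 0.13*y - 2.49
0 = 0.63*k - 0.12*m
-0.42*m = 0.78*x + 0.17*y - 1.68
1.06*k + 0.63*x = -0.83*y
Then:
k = -0.79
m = -4.17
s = -3.09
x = 5.01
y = -2.79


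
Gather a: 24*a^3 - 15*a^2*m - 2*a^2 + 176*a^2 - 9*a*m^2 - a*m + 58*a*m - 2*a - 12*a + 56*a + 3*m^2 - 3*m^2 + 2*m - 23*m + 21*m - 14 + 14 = 24*a^3 + a^2*(174 - 15*m) + a*(-9*m^2 + 57*m + 42)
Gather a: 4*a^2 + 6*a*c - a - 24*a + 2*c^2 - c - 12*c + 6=4*a^2 + a*(6*c - 25) + 2*c^2 - 13*c + 6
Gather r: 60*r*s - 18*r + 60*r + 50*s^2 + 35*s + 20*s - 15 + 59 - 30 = r*(60*s + 42) + 50*s^2 + 55*s + 14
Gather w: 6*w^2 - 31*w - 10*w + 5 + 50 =6*w^2 - 41*w + 55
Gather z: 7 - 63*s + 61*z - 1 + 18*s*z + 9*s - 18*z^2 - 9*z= -54*s - 18*z^2 + z*(18*s + 52) + 6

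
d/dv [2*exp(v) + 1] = 2*exp(v)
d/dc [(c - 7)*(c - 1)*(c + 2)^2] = 4*c^3 - 12*c^2 - 42*c - 4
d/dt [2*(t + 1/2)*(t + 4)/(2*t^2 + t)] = -4/t^2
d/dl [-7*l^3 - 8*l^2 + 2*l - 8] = -21*l^2 - 16*l + 2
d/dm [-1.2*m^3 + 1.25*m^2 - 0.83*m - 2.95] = -3.6*m^2 + 2.5*m - 0.83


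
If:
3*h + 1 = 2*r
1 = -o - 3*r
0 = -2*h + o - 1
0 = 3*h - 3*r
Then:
No Solution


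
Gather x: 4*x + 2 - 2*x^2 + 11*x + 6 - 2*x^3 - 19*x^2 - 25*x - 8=-2*x^3 - 21*x^2 - 10*x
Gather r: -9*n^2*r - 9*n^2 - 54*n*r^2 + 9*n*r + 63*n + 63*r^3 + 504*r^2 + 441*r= -9*n^2 + 63*n + 63*r^3 + r^2*(504 - 54*n) + r*(-9*n^2 + 9*n + 441)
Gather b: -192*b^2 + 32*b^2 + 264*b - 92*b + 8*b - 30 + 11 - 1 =-160*b^2 + 180*b - 20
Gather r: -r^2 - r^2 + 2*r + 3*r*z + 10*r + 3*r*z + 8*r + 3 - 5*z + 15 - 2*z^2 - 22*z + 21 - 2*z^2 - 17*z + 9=-2*r^2 + r*(6*z + 20) - 4*z^2 - 44*z + 48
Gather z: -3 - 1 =-4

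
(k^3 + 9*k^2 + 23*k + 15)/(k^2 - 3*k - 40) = (k^2 + 4*k + 3)/(k - 8)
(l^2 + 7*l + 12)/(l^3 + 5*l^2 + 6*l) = (l + 4)/(l*(l + 2))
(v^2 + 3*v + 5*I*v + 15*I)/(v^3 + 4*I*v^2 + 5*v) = (v + 3)/(v*(v - I))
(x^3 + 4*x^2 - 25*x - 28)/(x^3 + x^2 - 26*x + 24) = (x^2 + 8*x + 7)/(x^2 + 5*x - 6)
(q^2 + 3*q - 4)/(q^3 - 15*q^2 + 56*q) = (q^2 + 3*q - 4)/(q*(q^2 - 15*q + 56))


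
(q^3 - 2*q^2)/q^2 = q - 2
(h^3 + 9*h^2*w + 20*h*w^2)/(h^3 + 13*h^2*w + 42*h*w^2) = (h^2 + 9*h*w + 20*w^2)/(h^2 + 13*h*w + 42*w^2)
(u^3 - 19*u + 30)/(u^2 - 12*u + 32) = (u^3 - 19*u + 30)/(u^2 - 12*u + 32)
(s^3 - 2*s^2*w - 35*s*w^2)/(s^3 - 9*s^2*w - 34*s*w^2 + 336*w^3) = s*(s + 5*w)/(s^2 - 2*s*w - 48*w^2)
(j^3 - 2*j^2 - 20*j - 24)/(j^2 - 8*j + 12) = (j^2 + 4*j + 4)/(j - 2)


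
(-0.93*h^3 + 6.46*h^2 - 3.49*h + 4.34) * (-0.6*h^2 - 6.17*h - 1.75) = 0.558*h^5 + 1.8621*h^4 - 36.1367*h^3 + 7.6243*h^2 - 20.6703*h - 7.595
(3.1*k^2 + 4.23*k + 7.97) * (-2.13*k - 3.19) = -6.603*k^3 - 18.8989*k^2 - 30.4698*k - 25.4243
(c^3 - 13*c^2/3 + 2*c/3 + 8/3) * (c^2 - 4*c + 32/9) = c^5 - 25*c^4/3 + 194*c^3/9 - 416*c^2/27 - 224*c/27 + 256/27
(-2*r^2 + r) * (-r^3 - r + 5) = 2*r^5 - r^4 + 2*r^3 - 11*r^2 + 5*r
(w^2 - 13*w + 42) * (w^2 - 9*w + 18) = w^4 - 22*w^3 + 177*w^2 - 612*w + 756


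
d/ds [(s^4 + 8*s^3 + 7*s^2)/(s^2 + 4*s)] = 2*(s^3 + 10*s^2 + 32*s + 14)/(s^2 + 8*s + 16)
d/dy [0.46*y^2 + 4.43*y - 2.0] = 0.92*y + 4.43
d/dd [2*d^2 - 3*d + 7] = 4*d - 3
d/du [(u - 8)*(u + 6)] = 2*u - 2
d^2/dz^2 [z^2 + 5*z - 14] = 2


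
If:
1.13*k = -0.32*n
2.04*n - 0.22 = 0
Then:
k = -0.03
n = 0.11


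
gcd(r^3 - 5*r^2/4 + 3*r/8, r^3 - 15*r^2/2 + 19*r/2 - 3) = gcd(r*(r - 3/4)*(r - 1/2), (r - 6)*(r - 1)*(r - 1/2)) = r - 1/2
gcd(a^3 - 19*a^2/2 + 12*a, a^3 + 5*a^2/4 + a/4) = a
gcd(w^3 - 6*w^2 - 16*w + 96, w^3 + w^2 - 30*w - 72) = w^2 - 2*w - 24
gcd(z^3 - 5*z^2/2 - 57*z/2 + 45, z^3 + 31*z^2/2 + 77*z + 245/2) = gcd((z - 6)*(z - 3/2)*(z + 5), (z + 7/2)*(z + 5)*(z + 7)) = z + 5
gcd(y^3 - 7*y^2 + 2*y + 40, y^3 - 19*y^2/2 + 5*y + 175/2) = y - 5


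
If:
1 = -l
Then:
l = -1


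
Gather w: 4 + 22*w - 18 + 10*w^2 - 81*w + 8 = 10*w^2 - 59*w - 6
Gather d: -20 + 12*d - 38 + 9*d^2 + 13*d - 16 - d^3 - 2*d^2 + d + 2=-d^3 + 7*d^2 + 26*d - 72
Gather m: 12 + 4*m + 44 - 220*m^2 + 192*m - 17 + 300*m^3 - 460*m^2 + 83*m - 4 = 300*m^3 - 680*m^2 + 279*m + 35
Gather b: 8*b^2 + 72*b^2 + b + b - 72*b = 80*b^2 - 70*b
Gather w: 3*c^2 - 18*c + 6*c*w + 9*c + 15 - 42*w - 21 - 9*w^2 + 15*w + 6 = 3*c^2 - 9*c - 9*w^2 + w*(6*c - 27)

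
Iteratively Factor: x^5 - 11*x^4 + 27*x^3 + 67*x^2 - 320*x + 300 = (x + 3)*(x^4 - 14*x^3 + 69*x^2 - 140*x + 100) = (x - 5)*(x + 3)*(x^3 - 9*x^2 + 24*x - 20) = (x - 5)*(x - 2)*(x + 3)*(x^2 - 7*x + 10) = (x - 5)^2*(x - 2)*(x + 3)*(x - 2)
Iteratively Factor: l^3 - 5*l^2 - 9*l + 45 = (l - 3)*(l^2 - 2*l - 15) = (l - 5)*(l - 3)*(l + 3)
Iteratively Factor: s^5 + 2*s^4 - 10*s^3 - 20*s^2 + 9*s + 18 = (s + 2)*(s^4 - 10*s^2 + 9) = (s - 3)*(s + 2)*(s^3 + 3*s^2 - s - 3) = (s - 3)*(s - 1)*(s + 2)*(s^2 + 4*s + 3) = (s - 3)*(s - 1)*(s + 2)*(s + 3)*(s + 1)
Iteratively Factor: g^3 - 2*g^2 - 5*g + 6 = (g - 3)*(g^2 + g - 2) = (g - 3)*(g - 1)*(g + 2)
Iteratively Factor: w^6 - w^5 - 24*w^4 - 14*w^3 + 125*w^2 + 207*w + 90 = (w + 1)*(w^5 - 2*w^4 - 22*w^3 + 8*w^2 + 117*w + 90) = (w + 1)*(w + 3)*(w^4 - 5*w^3 - 7*w^2 + 29*w + 30) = (w + 1)*(w + 2)*(w + 3)*(w^3 - 7*w^2 + 7*w + 15) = (w + 1)^2*(w + 2)*(w + 3)*(w^2 - 8*w + 15) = (w - 5)*(w + 1)^2*(w + 2)*(w + 3)*(w - 3)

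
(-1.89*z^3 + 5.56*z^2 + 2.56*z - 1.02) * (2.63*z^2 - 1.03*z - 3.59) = -4.9707*z^5 + 16.5695*z^4 + 7.7911*z^3 - 25.2798*z^2 - 8.1398*z + 3.6618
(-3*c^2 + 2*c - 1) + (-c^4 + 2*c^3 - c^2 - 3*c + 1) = -c^4 + 2*c^3 - 4*c^2 - c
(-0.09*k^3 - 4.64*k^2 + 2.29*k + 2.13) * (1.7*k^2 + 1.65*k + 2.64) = -0.153*k^5 - 8.0365*k^4 - 4.0006*k^3 - 4.8501*k^2 + 9.5601*k + 5.6232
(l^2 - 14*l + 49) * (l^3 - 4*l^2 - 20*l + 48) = l^5 - 18*l^4 + 85*l^3 + 132*l^2 - 1652*l + 2352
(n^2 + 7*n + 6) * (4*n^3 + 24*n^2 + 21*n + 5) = 4*n^5 + 52*n^4 + 213*n^3 + 296*n^2 + 161*n + 30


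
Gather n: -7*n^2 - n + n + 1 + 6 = 7 - 7*n^2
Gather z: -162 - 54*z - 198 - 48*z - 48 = -102*z - 408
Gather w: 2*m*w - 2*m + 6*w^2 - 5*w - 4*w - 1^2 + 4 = -2*m + 6*w^2 + w*(2*m - 9) + 3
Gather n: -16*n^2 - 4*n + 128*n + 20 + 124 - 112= -16*n^2 + 124*n + 32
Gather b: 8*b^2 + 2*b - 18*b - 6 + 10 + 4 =8*b^2 - 16*b + 8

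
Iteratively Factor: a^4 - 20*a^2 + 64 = (a - 2)*(a^3 + 2*a^2 - 16*a - 32) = (a - 2)*(a + 4)*(a^2 - 2*a - 8) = (a - 4)*(a - 2)*(a + 4)*(a + 2)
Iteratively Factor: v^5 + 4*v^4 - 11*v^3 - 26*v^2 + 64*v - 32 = (v - 1)*(v^4 + 5*v^3 - 6*v^2 - 32*v + 32) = (v - 2)*(v - 1)*(v^3 + 7*v^2 + 8*v - 16) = (v - 2)*(v - 1)*(v + 4)*(v^2 + 3*v - 4) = (v - 2)*(v - 1)^2*(v + 4)*(v + 4)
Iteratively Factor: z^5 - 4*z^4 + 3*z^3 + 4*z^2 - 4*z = (z - 1)*(z^4 - 3*z^3 + 4*z) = (z - 2)*(z - 1)*(z^3 - z^2 - 2*z) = (z - 2)*(z - 1)*(z + 1)*(z^2 - 2*z) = (z - 2)^2*(z - 1)*(z + 1)*(z)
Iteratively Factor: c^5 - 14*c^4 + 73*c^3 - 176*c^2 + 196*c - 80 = (c - 1)*(c^4 - 13*c^3 + 60*c^2 - 116*c + 80) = (c - 2)*(c - 1)*(c^3 - 11*c^2 + 38*c - 40) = (c - 2)^2*(c - 1)*(c^2 - 9*c + 20) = (c - 5)*(c - 2)^2*(c - 1)*(c - 4)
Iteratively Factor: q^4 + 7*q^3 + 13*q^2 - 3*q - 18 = (q + 3)*(q^3 + 4*q^2 + q - 6) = (q + 2)*(q + 3)*(q^2 + 2*q - 3) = (q + 2)*(q + 3)^2*(q - 1)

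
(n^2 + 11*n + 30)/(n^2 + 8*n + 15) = (n + 6)/(n + 3)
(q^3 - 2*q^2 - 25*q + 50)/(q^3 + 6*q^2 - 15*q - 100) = (q^2 - 7*q + 10)/(q^2 + q - 20)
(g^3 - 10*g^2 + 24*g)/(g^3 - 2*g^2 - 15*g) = (-g^2 + 10*g - 24)/(-g^2 + 2*g + 15)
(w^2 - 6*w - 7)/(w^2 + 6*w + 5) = (w - 7)/(w + 5)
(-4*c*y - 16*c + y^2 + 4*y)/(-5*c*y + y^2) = (4*c*y + 16*c - y^2 - 4*y)/(y*(5*c - y))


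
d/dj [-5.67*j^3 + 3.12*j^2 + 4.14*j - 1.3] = -17.01*j^2 + 6.24*j + 4.14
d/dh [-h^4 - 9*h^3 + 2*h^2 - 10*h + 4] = -4*h^3 - 27*h^2 + 4*h - 10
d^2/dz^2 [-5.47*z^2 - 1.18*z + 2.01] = -10.9400000000000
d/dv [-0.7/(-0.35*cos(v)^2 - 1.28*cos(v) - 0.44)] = (0.49*cos(v) + 0.896)*sin(v)/(0.35*cos(v)^2 + 1.28*cos(v) + 0.44)^2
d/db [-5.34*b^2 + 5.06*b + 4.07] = 5.06 - 10.68*b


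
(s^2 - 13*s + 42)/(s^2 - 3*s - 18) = (s - 7)/(s + 3)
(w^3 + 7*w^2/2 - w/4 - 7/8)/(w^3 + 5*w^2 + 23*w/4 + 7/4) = (w - 1/2)/(w + 1)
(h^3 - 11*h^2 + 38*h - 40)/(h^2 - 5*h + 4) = (h^2 - 7*h + 10)/(h - 1)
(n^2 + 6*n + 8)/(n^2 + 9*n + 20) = (n + 2)/(n + 5)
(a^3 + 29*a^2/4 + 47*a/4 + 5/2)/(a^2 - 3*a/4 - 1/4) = (a^2 + 7*a + 10)/(a - 1)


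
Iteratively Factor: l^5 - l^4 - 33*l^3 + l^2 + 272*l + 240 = (l + 4)*(l^4 - 5*l^3 - 13*l^2 + 53*l + 60) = (l + 3)*(l + 4)*(l^3 - 8*l^2 + 11*l + 20) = (l - 5)*(l + 3)*(l + 4)*(l^2 - 3*l - 4) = (l - 5)*(l + 1)*(l + 3)*(l + 4)*(l - 4)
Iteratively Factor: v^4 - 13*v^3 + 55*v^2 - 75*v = (v - 3)*(v^3 - 10*v^2 + 25*v) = v*(v - 3)*(v^2 - 10*v + 25) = v*(v - 5)*(v - 3)*(v - 5)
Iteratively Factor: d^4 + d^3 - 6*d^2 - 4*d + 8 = (d - 1)*(d^3 + 2*d^2 - 4*d - 8) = (d - 1)*(d + 2)*(d^2 - 4) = (d - 2)*(d - 1)*(d + 2)*(d + 2)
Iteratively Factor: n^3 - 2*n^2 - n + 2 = (n + 1)*(n^2 - 3*n + 2) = (n - 2)*(n + 1)*(n - 1)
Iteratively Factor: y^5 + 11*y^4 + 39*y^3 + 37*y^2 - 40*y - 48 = (y + 4)*(y^4 + 7*y^3 + 11*y^2 - 7*y - 12) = (y - 1)*(y + 4)*(y^3 + 8*y^2 + 19*y + 12) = (y - 1)*(y + 3)*(y + 4)*(y^2 + 5*y + 4) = (y - 1)*(y + 3)*(y + 4)^2*(y + 1)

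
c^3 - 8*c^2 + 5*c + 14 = (c - 7)*(c - 2)*(c + 1)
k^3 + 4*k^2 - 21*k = k*(k - 3)*(k + 7)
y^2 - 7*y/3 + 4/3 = (y - 4/3)*(y - 1)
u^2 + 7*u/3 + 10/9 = (u + 2/3)*(u + 5/3)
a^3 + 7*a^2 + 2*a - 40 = (a - 2)*(a + 4)*(a + 5)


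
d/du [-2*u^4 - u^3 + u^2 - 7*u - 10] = -8*u^3 - 3*u^2 + 2*u - 7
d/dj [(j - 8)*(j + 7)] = 2*j - 1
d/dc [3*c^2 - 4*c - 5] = 6*c - 4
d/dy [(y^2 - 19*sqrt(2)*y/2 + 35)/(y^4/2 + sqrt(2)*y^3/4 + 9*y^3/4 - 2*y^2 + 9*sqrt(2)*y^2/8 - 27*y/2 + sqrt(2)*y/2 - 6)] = 4*((4*y - 19*sqrt(2))*(4*y^4 + 2*sqrt(2)*y^3 + 18*y^3 - 16*y^2 + 9*sqrt(2)*y^2 - 108*y + 4*sqrt(2)*y - 48) - 2*(2*y^2 - 19*sqrt(2)*y + 70)*(8*y^3 + 3*sqrt(2)*y^2 + 27*y^2 - 16*y + 9*sqrt(2)*y - 54 + 2*sqrt(2)))/(4*y^4 + 2*sqrt(2)*y^3 + 18*y^3 - 16*y^2 + 9*sqrt(2)*y^2 - 108*y + 4*sqrt(2)*y - 48)^2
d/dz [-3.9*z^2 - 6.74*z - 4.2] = -7.8*z - 6.74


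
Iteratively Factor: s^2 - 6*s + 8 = (s - 4)*(s - 2)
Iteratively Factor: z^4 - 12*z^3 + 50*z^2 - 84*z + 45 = (z - 5)*(z^3 - 7*z^2 + 15*z - 9) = (z - 5)*(z - 1)*(z^2 - 6*z + 9) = (z - 5)*(z - 3)*(z - 1)*(z - 3)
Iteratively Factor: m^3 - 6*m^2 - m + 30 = (m + 2)*(m^2 - 8*m + 15) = (m - 3)*(m + 2)*(m - 5)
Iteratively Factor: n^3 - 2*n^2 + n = (n)*(n^2 - 2*n + 1) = n*(n - 1)*(n - 1)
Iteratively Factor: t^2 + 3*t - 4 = (t - 1)*(t + 4)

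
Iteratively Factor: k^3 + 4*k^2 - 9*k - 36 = (k + 4)*(k^2 - 9) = (k + 3)*(k + 4)*(k - 3)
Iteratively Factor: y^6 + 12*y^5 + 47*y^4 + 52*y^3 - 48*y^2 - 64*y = (y + 4)*(y^5 + 8*y^4 + 15*y^3 - 8*y^2 - 16*y) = (y + 1)*(y + 4)*(y^4 + 7*y^3 + 8*y^2 - 16*y) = (y + 1)*(y + 4)^2*(y^3 + 3*y^2 - 4*y) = (y - 1)*(y + 1)*(y + 4)^2*(y^2 + 4*y) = (y - 1)*(y + 1)*(y + 4)^3*(y)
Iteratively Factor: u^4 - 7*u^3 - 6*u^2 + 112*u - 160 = (u + 4)*(u^3 - 11*u^2 + 38*u - 40) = (u - 2)*(u + 4)*(u^2 - 9*u + 20) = (u - 4)*(u - 2)*(u + 4)*(u - 5)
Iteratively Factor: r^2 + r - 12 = (r + 4)*(r - 3)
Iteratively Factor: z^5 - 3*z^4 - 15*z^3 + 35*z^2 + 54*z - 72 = (z - 4)*(z^4 + z^3 - 11*z^2 - 9*z + 18) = (z - 4)*(z - 3)*(z^3 + 4*z^2 + z - 6) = (z - 4)*(z - 3)*(z - 1)*(z^2 + 5*z + 6) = (z - 4)*(z - 3)*(z - 1)*(z + 2)*(z + 3)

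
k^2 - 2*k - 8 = (k - 4)*(k + 2)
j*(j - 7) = j^2 - 7*j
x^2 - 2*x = x*(x - 2)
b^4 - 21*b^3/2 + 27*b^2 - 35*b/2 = b*(b - 7)*(b - 5/2)*(b - 1)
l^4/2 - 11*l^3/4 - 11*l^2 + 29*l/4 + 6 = (l/2 + 1/4)*(l - 8)*(l - 1)*(l + 3)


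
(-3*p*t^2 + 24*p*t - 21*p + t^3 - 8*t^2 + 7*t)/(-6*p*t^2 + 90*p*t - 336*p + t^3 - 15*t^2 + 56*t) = (3*p*t - 3*p - t^2 + t)/(6*p*t - 48*p - t^2 + 8*t)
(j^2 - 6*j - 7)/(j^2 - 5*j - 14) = (j + 1)/(j + 2)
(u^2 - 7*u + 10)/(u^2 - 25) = (u - 2)/(u + 5)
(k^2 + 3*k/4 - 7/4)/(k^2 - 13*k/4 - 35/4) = (k - 1)/(k - 5)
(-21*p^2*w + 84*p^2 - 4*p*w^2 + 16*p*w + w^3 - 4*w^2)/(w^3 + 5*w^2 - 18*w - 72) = (-21*p^2 - 4*p*w + w^2)/(w^2 + 9*w + 18)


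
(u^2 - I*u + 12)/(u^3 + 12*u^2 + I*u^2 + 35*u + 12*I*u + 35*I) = (u^2 - I*u + 12)/(u^3 + u^2*(12 + I) + u*(35 + 12*I) + 35*I)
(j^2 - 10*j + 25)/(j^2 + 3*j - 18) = (j^2 - 10*j + 25)/(j^2 + 3*j - 18)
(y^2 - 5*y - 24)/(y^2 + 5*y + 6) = (y - 8)/(y + 2)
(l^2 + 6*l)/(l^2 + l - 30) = l/(l - 5)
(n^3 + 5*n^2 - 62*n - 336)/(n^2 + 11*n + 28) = (n^2 - 2*n - 48)/(n + 4)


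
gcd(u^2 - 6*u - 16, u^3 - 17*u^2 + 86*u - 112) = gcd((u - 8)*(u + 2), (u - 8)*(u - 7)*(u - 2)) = u - 8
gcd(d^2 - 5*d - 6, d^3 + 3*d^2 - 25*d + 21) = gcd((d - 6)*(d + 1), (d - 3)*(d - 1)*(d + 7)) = 1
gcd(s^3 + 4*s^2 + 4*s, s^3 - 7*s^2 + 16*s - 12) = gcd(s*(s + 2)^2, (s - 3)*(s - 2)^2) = 1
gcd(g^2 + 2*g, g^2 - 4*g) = g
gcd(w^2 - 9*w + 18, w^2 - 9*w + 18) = w^2 - 9*w + 18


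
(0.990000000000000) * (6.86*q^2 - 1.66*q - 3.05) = 6.7914*q^2 - 1.6434*q - 3.0195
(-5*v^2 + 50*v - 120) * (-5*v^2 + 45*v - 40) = 25*v^4 - 475*v^3 + 3050*v^2 - 7400*v + 4800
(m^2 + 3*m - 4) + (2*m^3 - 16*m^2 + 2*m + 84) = 2*m^3 - 15*m^2 + 5*m + 80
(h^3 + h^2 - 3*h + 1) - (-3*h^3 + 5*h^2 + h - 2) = 4*h^3 - 4*h^2 - 4*h + 3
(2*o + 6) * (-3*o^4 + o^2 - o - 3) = -6*o^5 - 18*o^4 + 2*o^3 + 4*o^2 - 12*o - 18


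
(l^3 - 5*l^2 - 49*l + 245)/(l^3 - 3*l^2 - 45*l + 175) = (l - 7)/(l - 5)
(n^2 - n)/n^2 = (n - 1)/n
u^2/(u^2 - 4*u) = u/(u - 4)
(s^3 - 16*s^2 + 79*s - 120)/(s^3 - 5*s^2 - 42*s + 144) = (s - 5)/(s + 6)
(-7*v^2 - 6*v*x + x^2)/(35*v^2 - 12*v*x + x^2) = (v + x)/(-5*v + x)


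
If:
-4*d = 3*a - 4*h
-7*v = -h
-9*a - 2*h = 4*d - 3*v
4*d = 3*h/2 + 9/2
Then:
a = -117/148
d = 855/592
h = 63/74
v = 9/74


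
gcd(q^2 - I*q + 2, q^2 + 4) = q - 2*I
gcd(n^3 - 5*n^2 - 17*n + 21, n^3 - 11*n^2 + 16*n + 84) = n - 7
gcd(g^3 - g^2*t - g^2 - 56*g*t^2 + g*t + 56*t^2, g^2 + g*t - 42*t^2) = g + 7*t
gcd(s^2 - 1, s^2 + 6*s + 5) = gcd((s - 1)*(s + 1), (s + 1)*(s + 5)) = s + 1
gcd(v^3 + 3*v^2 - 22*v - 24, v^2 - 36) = v + 6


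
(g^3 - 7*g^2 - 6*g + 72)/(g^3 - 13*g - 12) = (g - 6)/(g + 1)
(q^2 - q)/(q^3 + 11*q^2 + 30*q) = (q - 1)/(q^2 + 11*q + 30)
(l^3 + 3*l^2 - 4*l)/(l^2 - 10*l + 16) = l*(l^2 + 3*l - 4)/(l^2 - 10*l + 16)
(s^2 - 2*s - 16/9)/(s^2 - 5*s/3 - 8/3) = (s + 2/3)/(s + 1)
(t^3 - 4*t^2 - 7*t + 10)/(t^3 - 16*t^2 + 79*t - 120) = (t^2 + t - 2)/(t^2 - 11*t + 24)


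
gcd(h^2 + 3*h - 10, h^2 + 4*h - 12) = h - 2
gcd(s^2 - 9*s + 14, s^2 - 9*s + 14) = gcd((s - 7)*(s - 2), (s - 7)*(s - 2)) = s^2 - 9*s + 14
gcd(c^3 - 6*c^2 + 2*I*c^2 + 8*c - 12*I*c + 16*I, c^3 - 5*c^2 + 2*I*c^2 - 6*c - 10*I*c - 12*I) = c + 2*I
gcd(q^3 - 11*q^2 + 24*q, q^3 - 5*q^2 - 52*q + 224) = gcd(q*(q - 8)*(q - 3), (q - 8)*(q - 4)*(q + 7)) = q - 8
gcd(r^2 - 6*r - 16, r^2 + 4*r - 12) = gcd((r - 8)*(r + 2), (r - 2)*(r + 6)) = 1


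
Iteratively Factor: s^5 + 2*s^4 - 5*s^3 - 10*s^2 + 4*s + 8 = (s + 2)*(s^4 - 5*s^2 + 4) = (s + 1)*(s + 2)*(s^3 - s^2 - 4*s + 4) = (s - 2)*(s + 1)*(s + 2)*(s^2 + s - 2) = (s - 2)*(s + 1)*(s + 2)^2*(s - 1)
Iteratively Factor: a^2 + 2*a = (a + 2)*(a)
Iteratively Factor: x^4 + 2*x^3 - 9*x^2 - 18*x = (x + 2)*(x^3 - 9*x) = (x + 2)*(x + 3)*(x^2 - 3*x) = (x - 3)*(x + 2)*(x + 3)*(x)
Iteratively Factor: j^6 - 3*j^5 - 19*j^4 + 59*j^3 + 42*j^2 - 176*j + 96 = (j + 2)*(j^5 - 5*j^4 - 9*j^3 + 77*j^2 - 112*j + 48) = (j - 3)*(j + 2)*(j^4 - 2*j^3 - 15*j^2 + 32*j - 16) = (j - 3)*(j - 1)*(j + 2)*(j^3 - j^2 - 16*j + 16) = (j - 3)*(j - 1)*(j + 2)*(j + 4)*(j^2 - 5*j + 4) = (j - 4)*(j - 3)*(j - 1)*(j + 2)*(j + 4)*(j - 1)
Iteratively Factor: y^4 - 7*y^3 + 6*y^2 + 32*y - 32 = (y + 2)*(y^3 - 9*y^2 + 24*y - 16) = (y - 1)*(y + 2)*(y^2 - 8*y + 16) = (y - 4)*(y - 1)*(y + 2)*(y - 4)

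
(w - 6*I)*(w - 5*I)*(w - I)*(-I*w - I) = -I*w^4 - 12*w^3 - I*w^3 - 12*w^2 + 41*I*w^2 + 30*w + 41*I*w + 30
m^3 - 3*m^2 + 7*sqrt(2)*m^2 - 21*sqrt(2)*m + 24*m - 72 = (m - 3)*(m + 3*sqrt(2))*(m + 4*sqrt(2))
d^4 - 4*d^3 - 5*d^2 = d^2*(d - 5)*(d + 1)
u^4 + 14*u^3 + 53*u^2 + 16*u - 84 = (u - 1)*(u + 2)*(u + 6)*(u + 7)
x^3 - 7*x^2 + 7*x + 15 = (x - 5)*(x - 3)*(x + 1)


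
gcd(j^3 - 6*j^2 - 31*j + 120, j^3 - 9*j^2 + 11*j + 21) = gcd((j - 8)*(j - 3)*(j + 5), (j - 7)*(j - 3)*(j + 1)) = j - 3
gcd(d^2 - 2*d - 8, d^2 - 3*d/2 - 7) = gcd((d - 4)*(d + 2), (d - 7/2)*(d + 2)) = d + 2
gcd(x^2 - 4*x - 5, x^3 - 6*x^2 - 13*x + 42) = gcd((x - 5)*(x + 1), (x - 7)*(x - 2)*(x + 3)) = 1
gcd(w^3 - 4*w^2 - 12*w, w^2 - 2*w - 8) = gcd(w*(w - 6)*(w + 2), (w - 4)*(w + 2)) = w + 2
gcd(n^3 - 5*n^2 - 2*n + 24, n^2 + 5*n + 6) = n + 2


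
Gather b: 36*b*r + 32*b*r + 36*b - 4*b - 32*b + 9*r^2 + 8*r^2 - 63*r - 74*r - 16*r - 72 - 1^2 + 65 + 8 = 68*b*r + 17*r^2 - 153*r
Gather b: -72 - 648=-720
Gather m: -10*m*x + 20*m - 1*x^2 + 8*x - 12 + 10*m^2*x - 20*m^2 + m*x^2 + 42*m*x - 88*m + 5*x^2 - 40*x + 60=m^2*(10*x - 20) + m*(x^2 + 32*x - 68) + 4*x^2 - 32*x + 48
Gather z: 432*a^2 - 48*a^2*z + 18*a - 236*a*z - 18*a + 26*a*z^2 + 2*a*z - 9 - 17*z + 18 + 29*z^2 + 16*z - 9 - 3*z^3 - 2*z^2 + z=432*a^2 - 3*z^3 + z^2*(26*a + 27) + z*(-48*a^2 - 234*a)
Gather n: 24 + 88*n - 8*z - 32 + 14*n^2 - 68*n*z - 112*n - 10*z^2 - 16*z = 14*n^2 + n*(-68*z - 24) - 10*z^2 - 24*z - 8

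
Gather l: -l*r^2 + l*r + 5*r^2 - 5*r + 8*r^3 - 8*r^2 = l*(-r^2 + r) + 8*r^3 - 3*r^2 - 5*r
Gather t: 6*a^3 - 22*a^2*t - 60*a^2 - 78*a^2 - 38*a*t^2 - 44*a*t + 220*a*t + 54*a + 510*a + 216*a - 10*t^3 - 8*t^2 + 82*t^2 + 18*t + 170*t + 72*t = 6*a^3 - 138*a^2 + 780*a - 10*t^3 + t^2*(74 - 38*a) + t*(-22*a^2 + 176*a + 260)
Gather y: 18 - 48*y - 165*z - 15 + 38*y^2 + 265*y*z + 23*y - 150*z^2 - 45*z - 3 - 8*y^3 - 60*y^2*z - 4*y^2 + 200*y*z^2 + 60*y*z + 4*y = -8*y^3 + y^2*(34 - 60*z) + y*(200*z^2 + 325*z - 21) - 150*z^2 - 210*z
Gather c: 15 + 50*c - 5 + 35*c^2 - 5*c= 35*c^2 + 45*c + 10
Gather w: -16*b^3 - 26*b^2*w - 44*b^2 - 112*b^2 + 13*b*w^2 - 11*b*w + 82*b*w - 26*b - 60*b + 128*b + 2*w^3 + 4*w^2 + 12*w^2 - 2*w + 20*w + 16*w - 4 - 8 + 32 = -16*b^3 - 156*b^2 + 42*b + 2*w^3 + w^2*(13*b + 16) + w*(-26*b^2 + 71*b + 34) + 20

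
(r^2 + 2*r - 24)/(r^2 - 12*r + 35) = (r^2 + 2*r - 24)/(r^2 - 12*r + 35)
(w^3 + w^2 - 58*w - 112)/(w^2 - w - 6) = (w^2 - w - 56)/(w - 3)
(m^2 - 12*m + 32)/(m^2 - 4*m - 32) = (m - 4)/(m + 4)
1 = 1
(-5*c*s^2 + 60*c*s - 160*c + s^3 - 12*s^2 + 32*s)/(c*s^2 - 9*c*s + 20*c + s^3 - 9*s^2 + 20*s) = (-5*c*s + 40*c + s^2 - 8*s)/(c*s - 5*c + s^2 - 5*s)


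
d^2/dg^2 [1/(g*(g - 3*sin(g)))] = (-3*g^2*(g - 3*sin(g))*sin(g) + 2*g^2*(3*cos(g) - 1)^2 + 2*g*(1 - 3*cos(g))*(g - 3*sin(g)) + 2*(g - 3*sin(g))^2)/(g^3*(g - 3*sin(g))^3)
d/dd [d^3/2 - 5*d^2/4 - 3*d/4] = 3*d^2/2 - 5*d/2 - 3/4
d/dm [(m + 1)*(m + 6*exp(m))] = m + (m + 1)*(6*exp(m) + 1) + 6*exp(m)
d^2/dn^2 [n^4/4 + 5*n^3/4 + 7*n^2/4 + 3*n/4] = 3*n^2 + 15*n/2 + 7/2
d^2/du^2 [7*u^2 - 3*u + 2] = 14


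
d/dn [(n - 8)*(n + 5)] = 2*n - 3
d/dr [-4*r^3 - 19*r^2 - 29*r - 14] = -12*r^2 - 38*r - 29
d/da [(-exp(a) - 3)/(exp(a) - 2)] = 5*exp(a)/(exp(a) - 2)^2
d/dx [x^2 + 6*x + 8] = 2*x + 6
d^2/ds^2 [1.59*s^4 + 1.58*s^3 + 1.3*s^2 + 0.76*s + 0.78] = 19.08*s^2 + 9.48*s + 2.6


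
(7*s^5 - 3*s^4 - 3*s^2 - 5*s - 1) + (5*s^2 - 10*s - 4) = 7*s^5 - 3*s^4 + 2*s^2 - 15*s - 5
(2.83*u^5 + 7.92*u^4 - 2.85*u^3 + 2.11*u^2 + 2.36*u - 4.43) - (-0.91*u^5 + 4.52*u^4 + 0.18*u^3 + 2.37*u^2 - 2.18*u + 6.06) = 3.74*u^5 + 3.4*u^4 - 3.03*u^3 - 0.26*u^2 + 4.54*u - 10.49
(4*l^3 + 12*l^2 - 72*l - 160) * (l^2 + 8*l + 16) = 4*l^5 + 44*l^4 + 88*l^3 - 544*l^2 - 2432*l - 2560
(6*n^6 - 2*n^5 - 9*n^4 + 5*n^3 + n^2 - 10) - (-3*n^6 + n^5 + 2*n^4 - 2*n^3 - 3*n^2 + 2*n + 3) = 9*n^6 - 3*n^5 - 11*n^4 + 7*n^3 + 4*n^2 - 2*n - 13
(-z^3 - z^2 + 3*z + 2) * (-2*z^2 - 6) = 2*z^5 + 2*z^4 + 2*z^2 - 18*z - 12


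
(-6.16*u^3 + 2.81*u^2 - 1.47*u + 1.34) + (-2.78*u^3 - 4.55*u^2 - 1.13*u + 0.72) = -8.94*u^3 - 1.74*u^2 - 2.6*u + 2.06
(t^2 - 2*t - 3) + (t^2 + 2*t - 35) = 2*t^2 - 38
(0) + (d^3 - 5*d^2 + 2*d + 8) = d^3 - 5*d^2 + 2*d + 8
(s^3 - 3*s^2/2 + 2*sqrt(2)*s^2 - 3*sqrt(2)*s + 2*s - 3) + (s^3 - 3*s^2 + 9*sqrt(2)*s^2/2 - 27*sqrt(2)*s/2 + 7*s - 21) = 2*s^3 - 9*s^2/2 + 13*sqrt(2)*s^2/2 - 33*sqrt(2)*s/2 + 9*s - 24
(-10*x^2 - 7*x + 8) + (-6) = -10*x^2 - 7*x + 2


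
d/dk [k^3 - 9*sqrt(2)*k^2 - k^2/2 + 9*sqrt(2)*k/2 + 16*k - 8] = 3*k^2 - 18*sqrt(2)*k - k + 9*sqrt(2)/2 + 16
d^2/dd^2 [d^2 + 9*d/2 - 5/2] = 2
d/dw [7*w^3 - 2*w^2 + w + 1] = 21*w^2 - 4*w + 1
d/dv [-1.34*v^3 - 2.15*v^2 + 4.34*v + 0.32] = -4.02*v^2 - 4.3*v + 4.34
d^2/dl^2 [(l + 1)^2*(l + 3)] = 6*l + 10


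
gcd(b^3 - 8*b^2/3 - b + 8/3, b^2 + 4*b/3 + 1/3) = b + 1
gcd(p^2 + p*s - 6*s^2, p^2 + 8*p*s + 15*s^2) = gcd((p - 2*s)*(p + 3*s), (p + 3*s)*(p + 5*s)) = p + 3*s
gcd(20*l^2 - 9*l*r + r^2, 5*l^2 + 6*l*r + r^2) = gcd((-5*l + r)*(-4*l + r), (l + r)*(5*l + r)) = 1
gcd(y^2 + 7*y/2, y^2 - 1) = 1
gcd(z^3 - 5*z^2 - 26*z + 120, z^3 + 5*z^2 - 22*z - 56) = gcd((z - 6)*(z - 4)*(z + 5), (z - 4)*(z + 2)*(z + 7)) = z - 4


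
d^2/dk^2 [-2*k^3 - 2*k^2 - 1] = -12*k - 4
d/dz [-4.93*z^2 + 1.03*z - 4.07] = 1.03 - 9.86*z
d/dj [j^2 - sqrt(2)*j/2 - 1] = 2*j - sqrt(2)/2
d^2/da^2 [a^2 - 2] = 2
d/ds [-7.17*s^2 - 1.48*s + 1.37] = -14.34*s - 1.48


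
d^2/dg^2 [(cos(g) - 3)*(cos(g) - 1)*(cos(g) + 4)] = (9*sin(g)^2 + 10)*cos(g)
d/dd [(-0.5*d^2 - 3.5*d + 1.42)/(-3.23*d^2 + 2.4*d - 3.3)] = (-12.505*d^2 + 12.4732*d + 8.142)/(10.4329*d^4 - 15.504*d^3 + 27.078*d^2 - 15.84*d + 10.89)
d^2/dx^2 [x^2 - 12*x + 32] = 2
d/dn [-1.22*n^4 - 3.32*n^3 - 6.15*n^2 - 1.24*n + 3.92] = -4.88*n^3 - 9.96*n^2 - 12.3*n - 1.24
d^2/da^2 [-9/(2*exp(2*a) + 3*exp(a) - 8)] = 9*(-2*(4*exp(a) + 3)^2*exp(a) + (8*exp(a) + 3)*(2*exp(2*a) + 3*exp(a) - 8))*exp(a)/(2*exp(2*a) + 3*exp(a) - 8)^3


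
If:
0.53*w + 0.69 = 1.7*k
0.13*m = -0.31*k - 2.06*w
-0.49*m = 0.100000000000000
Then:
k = 0.39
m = -0.20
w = -0.05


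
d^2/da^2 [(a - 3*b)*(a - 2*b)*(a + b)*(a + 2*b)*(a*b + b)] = 2*b*(10*a^3 - 12*a^2*b + 6*a^2 - 21*a*b^2 - 6*a*b + 8*b^3 - 7*b^2)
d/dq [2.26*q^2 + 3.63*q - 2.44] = 4.52*q + 3.63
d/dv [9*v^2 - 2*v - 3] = 18*v - 2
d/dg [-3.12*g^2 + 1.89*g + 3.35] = 1.89 - 6.24*g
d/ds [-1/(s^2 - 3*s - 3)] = (2*s - 3)/(-s^2 + 3*s + 3)^2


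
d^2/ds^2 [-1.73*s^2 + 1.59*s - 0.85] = -3.46000000000000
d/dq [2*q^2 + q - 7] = 4*q + 1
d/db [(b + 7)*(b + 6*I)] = 2*b + 7 + 6*I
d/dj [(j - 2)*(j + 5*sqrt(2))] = 2*j - 2 + 5*sqrt(2)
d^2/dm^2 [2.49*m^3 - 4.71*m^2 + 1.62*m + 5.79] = 14.94*m - 9.42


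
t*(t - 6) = t^2 - 6*t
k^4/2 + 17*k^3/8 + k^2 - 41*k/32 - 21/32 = (k/2 + 1/4)*(k - 3/4)*(k + 1)*(k + 7/2)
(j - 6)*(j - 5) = j^2 - 11*j + 30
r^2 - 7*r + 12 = (r - 4)*(r - 3)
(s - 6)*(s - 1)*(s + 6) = s^3 - s^2 - 36*s + 36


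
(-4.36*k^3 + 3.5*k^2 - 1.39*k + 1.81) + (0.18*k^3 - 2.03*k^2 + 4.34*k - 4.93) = -4.18*k^3 + 1.47*k^2 + 2.95*k - 3.12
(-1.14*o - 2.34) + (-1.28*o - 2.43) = -2.42*o - 4.77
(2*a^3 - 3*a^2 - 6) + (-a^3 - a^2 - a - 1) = a^3 - 4*a^2 - a - 7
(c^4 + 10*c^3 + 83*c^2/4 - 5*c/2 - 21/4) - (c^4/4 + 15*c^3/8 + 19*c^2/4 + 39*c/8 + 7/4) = 3*c^4/4 + 65*c^3/8 + 16*c^2 - 59*c/8 - 7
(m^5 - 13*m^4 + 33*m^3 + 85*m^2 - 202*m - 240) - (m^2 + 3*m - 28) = m^5 - 13*m^4 + 33*m^3 + 84*m^2 - 205*m - 212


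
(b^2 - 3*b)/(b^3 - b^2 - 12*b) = (3 - b)/(-b^2 + b + 12)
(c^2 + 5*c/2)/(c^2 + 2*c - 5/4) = 2*c/(2*c - 1)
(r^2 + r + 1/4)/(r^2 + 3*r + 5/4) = (2*r + 1)/(2*r + 5)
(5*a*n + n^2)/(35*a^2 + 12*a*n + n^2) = n/(7*a + n)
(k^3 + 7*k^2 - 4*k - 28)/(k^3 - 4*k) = (k + 7)/k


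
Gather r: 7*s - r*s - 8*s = -r*s - s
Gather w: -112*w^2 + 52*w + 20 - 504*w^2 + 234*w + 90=-616*w^2 + 286*w + 110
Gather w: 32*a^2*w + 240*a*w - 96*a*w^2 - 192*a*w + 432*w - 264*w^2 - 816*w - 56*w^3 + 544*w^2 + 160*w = -56*w^3 + w^2*(280 - 96*a) + w*(32*a^2 + 48*a - 224)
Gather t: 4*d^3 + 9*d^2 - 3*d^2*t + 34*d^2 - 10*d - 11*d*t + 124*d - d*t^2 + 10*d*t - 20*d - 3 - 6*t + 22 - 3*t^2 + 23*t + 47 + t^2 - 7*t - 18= 4*d^3 + 43*d^2 + 94*d + t^2*(-d - 2) + t*(-3*d^2 - d + 10) + 48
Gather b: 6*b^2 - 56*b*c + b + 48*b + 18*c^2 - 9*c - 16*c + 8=6*b^2 + b*(49 - 56*c) + 18*c^2 - 25*c + 8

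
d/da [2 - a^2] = -2*a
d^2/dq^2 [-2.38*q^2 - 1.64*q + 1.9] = -4.76000000000000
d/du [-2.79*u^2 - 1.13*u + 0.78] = -5.58*u - 1.13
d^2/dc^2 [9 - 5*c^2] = -10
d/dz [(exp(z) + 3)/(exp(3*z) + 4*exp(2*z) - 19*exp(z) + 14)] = (-(exp(z) + 3)*(3*exp(2*z) + 8*exp(z) - 19) + exp(3*z) + 4*exp(2*z) - 19*exp(z) + 14)*exp(z)/(exp(3*z) + 4*exp(2*z) - 19*exp(z) + 14)^2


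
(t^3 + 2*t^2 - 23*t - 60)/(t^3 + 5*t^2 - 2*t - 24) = (t - 5)/(t - 2)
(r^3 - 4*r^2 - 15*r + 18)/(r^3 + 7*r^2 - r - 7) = (r^2 - 3*r - 18)/(r^2 + 8*r + 7)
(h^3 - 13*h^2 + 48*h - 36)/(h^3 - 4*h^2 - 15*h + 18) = (h - 6)/(h + 3)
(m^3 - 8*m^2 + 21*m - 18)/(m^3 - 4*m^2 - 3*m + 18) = (m - 2)/(m + 2)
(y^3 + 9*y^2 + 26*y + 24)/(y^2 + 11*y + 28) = (y^2 + 5*y + 6)/(y + 7)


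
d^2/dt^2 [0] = 0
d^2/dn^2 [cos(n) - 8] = -cos(n)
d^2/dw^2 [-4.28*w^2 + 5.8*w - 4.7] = -8.56000000000000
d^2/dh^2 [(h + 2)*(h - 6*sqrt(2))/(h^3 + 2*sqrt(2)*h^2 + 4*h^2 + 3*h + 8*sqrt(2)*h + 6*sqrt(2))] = 2*(h^6 - 18*sqrt(2)*h^5 + 6*h^5 - 156*sqrt(2)*h^4 - 57*h^4 - 574*sqrt(2)*h^3 - 482*h^3 - 1116*sqrt(2)*h^2 - 1368*h^2 - 1296*sqrt(2)*h - 1584*h - 816*sqrt(2) - 480)/(h^9 + 6*sqrt(2)*h^8 + 12*h^8 + 81*h^7 + 72*sqrt(2)*h^7 + 424*h^6 + 358*sqrt(2)*h^6 + 1008*sqrt(2)*h^5 + 1539*h^5 + 1938*sqrt(2)*h^4 + 3372*h^4 + 2824*sqrt(2)*h^3 + 4131*h^3 + 2592*h^2 + 2898*sqrt(2)*h^2 + 648*h + 1728*sqrt(2)*h + 432*sqrt(2))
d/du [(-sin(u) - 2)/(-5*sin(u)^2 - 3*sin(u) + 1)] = (-20*sin(u) + 5*cos(u)^2 - 12)*cos(u)/(5*sin(u)^2 + 3*sin(u) - 1)^2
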